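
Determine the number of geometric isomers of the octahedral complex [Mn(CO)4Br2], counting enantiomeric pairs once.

In an octahedral complex each vertex has one trans partner and four cis neighbours.
Working through the distinct placements yields 2 geometric isomers: Br trans; Br cis.

2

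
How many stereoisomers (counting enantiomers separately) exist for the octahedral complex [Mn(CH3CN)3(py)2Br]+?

Systematic placement gives 3 geometric isomers: CH3CN mer, py trans; CH3CN fac, py cis; CH3CN mer, py cis.
Each arrangement has an internal mirror plane or centre of symmetry, so none is chiral.

3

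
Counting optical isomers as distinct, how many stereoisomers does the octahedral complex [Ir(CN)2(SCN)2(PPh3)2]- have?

6

An octahedron has six vertices in three trans pairs; every non-trans pair is cis.
There are 5 geometric isomers: CN trans, SCN trans, PPh3 trans; CN trans, SCN cis, PPh3 cis; CN cis, SCN trans, PPh3 cis; CN cis, SCN cis, PPh3 cis (chiral); CN cis, SCN cis, PPh3 trans.
One of these lacks any improper symmetry element and so occurs as an enantiomeric pair, giving 5 + 1 = 6 stereoisomers in total.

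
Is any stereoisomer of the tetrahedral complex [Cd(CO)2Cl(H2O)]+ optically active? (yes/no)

no

All four vertices of a tetrahedron are equivalent and mutually adjacent, so cis/trans isomerism cannot arise.
Only one geometric arrangement is possible.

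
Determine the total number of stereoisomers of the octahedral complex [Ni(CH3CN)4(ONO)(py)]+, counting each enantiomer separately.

The distinct arrangements are (2 in all): ONO and py mutually trans; ONO and py mutually cis.
Each arrangement has an internal mirror plane or centre of symmetry, so none is chiral.

2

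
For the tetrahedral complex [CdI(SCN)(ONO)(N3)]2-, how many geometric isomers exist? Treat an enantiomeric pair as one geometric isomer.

In a tetrahedral complex all four positions are equivalent and every pair of ligands is adjacent — there is no cis/trans distinction.
Only one geometric arrangement is possible; it has no improper symmetry element, so it exists as a pair of enantiomers (2 stereoisomers).

1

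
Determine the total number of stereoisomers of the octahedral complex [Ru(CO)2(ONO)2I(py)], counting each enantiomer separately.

In an octahedral complex each vertex has one trans partner and four cis neighbours.
The distinct arrangements are (6 in all): CO trans, ONO cis; CO trans, ONO trans; CO cis, ONO cis (3 arrangements, 2 chiral); CO cis, ONO trans.
Of these, 2 lack any improper symmetry element and so occur as enantiomeric pairs, giving 6 + 2 = 8 stereoisomers in total.

8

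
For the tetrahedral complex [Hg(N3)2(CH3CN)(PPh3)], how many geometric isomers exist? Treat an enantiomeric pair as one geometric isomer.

In a tetrahedral complex all four positions are equivalent and every pair of ligands is adjacent — there is no cis/trans distinction.
Only one geometric arrangement is possible.

1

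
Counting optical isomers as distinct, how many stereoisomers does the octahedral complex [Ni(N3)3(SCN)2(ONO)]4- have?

3

In an octahedral complex each vertex has one trans partner and four cis neighbours.
Working through the distinct placements yields 3 geometric isomers: N3 mer, SCN trans; N3 mer, SCN cis; N3 fac, SCN cis.
Each arrangement has an internal mirror plane or centre of symmetry, so none is chiral.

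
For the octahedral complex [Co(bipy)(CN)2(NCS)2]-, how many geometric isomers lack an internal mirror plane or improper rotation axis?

The six octahedral sites form three mutually perpendicular trans pairs.
Each bipy is bidentate and must span two cis positions.
The distinct arrangements are (3 in all): CN trans, NCS cis; CN cis, NCS cis (chiral); CN cis, NCS trans.
One of these lacks any improper symmetry element and so occurs as an enantiomeric pair, giving 3 + 1 = 4 stereoisomers in total.

1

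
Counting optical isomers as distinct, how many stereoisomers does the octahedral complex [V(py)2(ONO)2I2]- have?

The six octahedral sites form three mutually perpendicular trans pairs.
The distinct arrangements are (5 in all): py trans, ONO trans, I trans; py cis, ONO cis, I trans; py trans, ONO cis, I cis; py cis, ONO cis, I cis (chiral); py cis, ONO trans, I cis.
One of these lacks any improper symmetry element and so occurs as an enantiomeric pair, giving 5 + 1 = 6 stereoisomers in total.

6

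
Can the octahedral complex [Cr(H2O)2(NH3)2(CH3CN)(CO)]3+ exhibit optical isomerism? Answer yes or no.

Working through the distinct placements yields 6 geometric isomers: H2O trans, NH3 trans; H2O cis, NH3 cis (3 arrangements, 2 chiral); H2O cis, NH3 trans; H2O trans, NH3 cis.
Of these, 2 lack any improper symmetry element and so occur as enantiomeric pairs, giving 6 + 2 = 8 stereoisomers in total.

yes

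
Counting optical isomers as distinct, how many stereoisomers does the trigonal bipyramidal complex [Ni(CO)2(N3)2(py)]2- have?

6

In a trigonal bipyramid the two axial positions differ from the three equatorial ones.
Systematic enumeration (placing each ligand type in turn and discarding arrangements equivalent by rotation or reflection) gives 5 geometric isomers.
One of these lacks any improper symmetry element and so occurs as an enantiomeric pair, giving 5 + 1 = 6 stereoisomers in total.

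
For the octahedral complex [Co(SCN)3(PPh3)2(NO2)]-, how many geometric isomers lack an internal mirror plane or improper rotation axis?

An octahedron has six vertices in three trans pairs; every non-trans pair is cis.
The distinct arrangements are (3 in all): SCN mer, PPh3 cis; SCN mer, PPh3 trans; SCN fac, PPh3 cis.
Each arrangement has an internal mirror plane or centre of symmetry, so none is chiral.

0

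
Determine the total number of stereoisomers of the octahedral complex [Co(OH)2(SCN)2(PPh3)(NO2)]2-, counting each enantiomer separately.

8

In an octahedral complex each vertex has one trans partner and four cis neighbours.
The distinct arrangements are (6 in all): OH cis, SCN trans; OH cis, SCN cis (3 arrangements, 2 chiral); OH trans, SCN trans; OH trans, SCN cis.
Of these, 2 lack any improper symmetry element and so occur as enantiomeric pairs, giving 6 + 2 = 8 stereoisomers in total.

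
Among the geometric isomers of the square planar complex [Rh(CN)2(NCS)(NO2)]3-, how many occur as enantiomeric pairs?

The distinct arrangements are (2 in all): CN cis; CN trans.
Each arrangement has an internal mirror plane or centre of symmetry, so none is chiral.

0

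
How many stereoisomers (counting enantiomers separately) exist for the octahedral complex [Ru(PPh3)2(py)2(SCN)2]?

An octahedron has six vertices in three trans pairs; every non-trans pair is cis.
Working through the distinct placements yields 5 geometric isomers: PPh3 trans, py trans, SCN trans; PPh3 trans, py cis, SCN cis; PPh3 cis, py trans, SCN cis; PPh3 cis, py cis, SCN cis (chiral); PPh3 cis, py cis, SCN trans.
One of these lacks any improper symmetry element and so occurs as an enantiomeric pair, giving 5 + 1 = 6 stereoisomers in total.

6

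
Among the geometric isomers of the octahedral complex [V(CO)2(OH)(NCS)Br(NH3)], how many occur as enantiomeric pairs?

The six octahedral sites form three mutually perpendicular trans pairs.
Systematic enumeration (placing each ligand type in turn and discarding arrangements equivalent by rotation or reflection) gives 9 geometric isomers.
Of these, 6 lack any improper symmetry element and so occur as enantiomeric pairs, giving 9 + 6 = 15 stereoisomers in total.

6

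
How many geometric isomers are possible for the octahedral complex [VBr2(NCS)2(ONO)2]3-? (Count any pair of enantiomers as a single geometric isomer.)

An octahedron has six vertices in three trans pairs; every non-trans pair is cis.
Working through the distinct placements yields 5 geometric isomers: Br trans, NCS trans, ONO trans; Br trans, NCS cis, ONO cis; Br cis, NCS cis, ONO trans; Br cis, NCS cis, ONO cis (chiral); Br cis, NCS trans, ONO cis.

5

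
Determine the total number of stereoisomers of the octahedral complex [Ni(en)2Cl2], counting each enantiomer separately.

3

Each en is bidentate and must span two cis positions.
Systematic placement gives 2 geometric isomers: Cl trans; Cl cis (chiral).
One of these lacks any improper symmetry element and so occurs as an enantiomeric pair, giving 2 + 1 = 3 stereoisomers in total.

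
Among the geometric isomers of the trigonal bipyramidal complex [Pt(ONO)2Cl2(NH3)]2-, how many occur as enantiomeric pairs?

1

In a trigonal bipyramid the two axial positions differ from the three equatorial ones.
Placing the ligands in turn and identifying arrangements related by rotation or reflection leaves 5 distinct geometric isomers.
One of these lacks any improper symmetry element and so occurs as an enantiomeric pair, giving 5 + 1 = 6 stereoisomers in total.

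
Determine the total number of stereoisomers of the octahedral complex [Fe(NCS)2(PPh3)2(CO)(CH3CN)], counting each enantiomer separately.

The six octahedral sites form three mutually perpendicular trans pairs.
The distinct arrangements are (6 in all): NCS trans, PPh3 trans; NCS cis, PPh3 cis (3 arrangements, 2 chiral); NCS cis, PPh3 trans; NCS trans, PPh3 cis.
Of these, 2 lack any improper symmetry element and so occur as enantiomeric pairs, giving 6 + 2 = 8 stereoisomers in total.

8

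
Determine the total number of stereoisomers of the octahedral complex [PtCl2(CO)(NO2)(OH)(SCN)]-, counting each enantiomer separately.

15

An octahedron has six vertices in three trans pairs; every non-trans pair is cis.
Systematic enumeration (placing each ligand type in turn and discarding arrangements equivalent by rotation or reflection) gives 9 geometric isomers.
Of these, 6 lack any improper symmetry element and so occur as enantiomeric pairs, giving 9 + 6 = 15 stereoisomers in total.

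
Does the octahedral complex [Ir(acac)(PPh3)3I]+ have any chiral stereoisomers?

no

The six octahedral sites form three mutually perpendicular trans pairs.
Each acac is bidentate and must span two cis positions.
Systematic placement gives 2 geometric isomers: PPh3 fac; PPh3 mer.
Each arrangement has an internal mirror plane or centre of symmetry, so none is chiral.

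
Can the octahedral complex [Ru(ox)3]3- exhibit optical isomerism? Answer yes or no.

Each ox is bidentate and must span two cis positions.
Only one geometric arrangement is possible; it has no improper symmetry element, so it exists as a pair of enantiomers (2 stereoisomers).

yes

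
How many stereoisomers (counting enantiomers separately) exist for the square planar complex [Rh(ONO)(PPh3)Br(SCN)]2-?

3

The distinct arrangements are (3 in all): (Br/PPh3 trans, ONO/SCN trans); (Br/SCN trans, ONO/PPh3 trans); (Br/ONO trans, PPh3/SCN trans).
Each arrangement has an internal mirror plane or centre of symmetry, so none is chiral.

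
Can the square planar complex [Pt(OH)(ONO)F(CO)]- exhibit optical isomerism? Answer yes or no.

A square has two trans pairs of vertices; adjacent vertices are cis.
Working through the distinct placements yields 3 geometric isomers: (CO/OH trans, F/ONO trans); (CO/ONO trans, F/OH trans); (CO/F trans, OH/ONO trans).
Each arrangement has an internal mirror plane or centre of symmetry, so none is chiral.

no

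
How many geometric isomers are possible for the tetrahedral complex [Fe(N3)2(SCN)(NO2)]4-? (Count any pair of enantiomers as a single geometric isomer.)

Only one geometric arrangement is possible.

1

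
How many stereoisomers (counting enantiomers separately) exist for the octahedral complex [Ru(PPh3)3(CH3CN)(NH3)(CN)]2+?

5

The six octahedral sites form three mutually perpendicular trans pairs.
Working through the distinct placements yields 4 geometric isomers: PPh3 mer (3 arrangements); PPh3 fac (chiral).
One of these lacks any improper symmetry element and so occurs as an enantiomeric pair, giving 4 + 1 = 5 stereoisomers in total.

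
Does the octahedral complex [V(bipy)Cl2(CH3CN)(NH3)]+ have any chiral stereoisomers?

In an octahedral complex each vertex has one trans partner and four cis neighbours.
Each bipy is bidentate and must span two cis positions.
Working through the distinct placements yields 4 geometric isomers: Cl cis (3 arrangements, 2 chiral); Cl trans.
Of these, 2 lack any improper symmetry element and so occur as enantiomeric pairs, giving 4 + 2 = 6 stereoisomers in total.

yes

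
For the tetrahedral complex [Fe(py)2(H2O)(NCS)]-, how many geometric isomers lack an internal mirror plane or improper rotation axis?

0

All four vertices of a tetrahedron are equivalent and mutually adjacent, so cis/trans isomerism cannot arise.
Only one geometric arrangement is possible.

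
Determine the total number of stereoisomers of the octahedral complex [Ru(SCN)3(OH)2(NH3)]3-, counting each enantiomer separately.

3

The six octahedral sites form three mutually perpendicular trans pairs.
There are 3 geometric isomers: SCN mer, OH cis; SCN mer, OH trans; SCN fac, OH cis.
Each arrangement has an internal mirror plane or centre of symmetry, so none is chiral.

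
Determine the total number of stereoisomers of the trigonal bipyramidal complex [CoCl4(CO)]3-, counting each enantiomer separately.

2

In a trigonal bipyramid the two axial positions differ from the three equatorial ones.
The distinct arrangements are (2 in all): CO axial; CO equatorial.
Each arrangement has an internal mirror plane or centre of symmetry, so none is chiral.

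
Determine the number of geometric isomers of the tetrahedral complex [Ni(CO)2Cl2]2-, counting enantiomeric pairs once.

All four vertices of a tetrahedron are equivalent and mutually adjacent, so cis/trans isomerism cannot arise.
Only one geometric arrangement is possible.

1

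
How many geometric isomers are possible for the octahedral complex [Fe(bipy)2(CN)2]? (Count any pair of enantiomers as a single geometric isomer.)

An octahedron has six vertices in three trans pairs; every non-trans pair is cis.
Each bipy is bidentate and must span two cis positions.
Working through the distinct placements yields 2 geometric isomers: CN trans; CN cis (chiral).

2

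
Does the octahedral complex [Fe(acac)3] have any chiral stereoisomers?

Each acac is bidentate and must span two cis positions.
Only one geometric arrangement is possible; it has no improper symmetry element, so it exists as a pair of enantiomers (2 stereoisomers).

yes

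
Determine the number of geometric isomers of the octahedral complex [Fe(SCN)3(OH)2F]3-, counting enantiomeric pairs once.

In an octahedral complex each vertex has one trans partner and four cis neighbours.
There are 3 geometric isomers: SCN mer, OH cis; SCN mer, OH trans; SCN fac, OH cis.

3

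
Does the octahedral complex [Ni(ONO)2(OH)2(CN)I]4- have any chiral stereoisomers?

Working through the distinct placements yields 6 geometric isomers: ONO trans, OH trans; ONO cis, OH cis (3 arrangements, 2 chiral); ONO trans, OH cis; ONO cis, OH trans.
Of these, 2 lack any improper symmetry element and so occur as enantiomeric pairs, giving 6 + 2 = 8 stereoisomers in total.

yes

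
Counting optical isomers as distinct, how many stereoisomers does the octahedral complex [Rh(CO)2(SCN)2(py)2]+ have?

6

The six octahedral sites form three mutually perpendicular trans pairs.
Working through the distinct placements yields 5 geometric isomers: CO trans, SCN trans, py trans; CO trans, SCN cis, py cis; CO cis, SCN cis, py trans; CO cis, SCN cis, py cis (chiral); CO cis, SCN trans, py cis.
One of these lacks any improper symmetry element and so occurs as an enantiomeric pair, giving 5 + 1 = 6 stereoisomers in total.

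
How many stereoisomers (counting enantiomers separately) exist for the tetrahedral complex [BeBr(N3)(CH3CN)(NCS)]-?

Only one geometric arrangement is possible; it has no improper symmetry element, so it exists as a pair of enantiomers (2 stereoisomers).

2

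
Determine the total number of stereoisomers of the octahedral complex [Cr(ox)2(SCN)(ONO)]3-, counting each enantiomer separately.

Each ox is bidentate and must span two cis positions.
Systematic placement gives 2 geometric isomers: SCN and ONO mutually trans; SCN and ONO mutually cis (chiral).
One of these lacks any improper symmetry element and so occurs as an enantiomeric pair, giving 2 + 1 = 3 stereoisomers in total.

3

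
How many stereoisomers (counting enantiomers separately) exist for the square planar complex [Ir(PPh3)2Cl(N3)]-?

2

A square has two trans pairs of vertices; adjacent vertices are cis.
The distinct arrangements are (2 in all): PPh3 cis; PPh3 trans.
Each arrangement has an internal mirror plane or centre of symmetry, so none is chiral.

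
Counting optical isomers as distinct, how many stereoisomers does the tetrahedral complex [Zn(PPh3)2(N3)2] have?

1

Only one geometric arrangement is possible.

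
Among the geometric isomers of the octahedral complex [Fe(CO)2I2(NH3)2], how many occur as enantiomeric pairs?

The six octahedral sites form three mutually perpendicular trans pairs.
The distinct arrangements are (5 in all): CO trans, I trans, NH3 trans; CO trans, I cis, NH3 cis; CO cis, I cis, NH3 trans; CO cis, I cis, NH3 cis (chiral); CO cis, I trans, NH3 cis.
One of these lacks any improper symmetry element and so occurs as an enantiomeric pair, giving 5 + 1 = 6 stereoisomers in total.

1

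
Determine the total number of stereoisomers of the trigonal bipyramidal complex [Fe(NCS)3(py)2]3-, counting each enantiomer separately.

A trigonal bipyramid has two axial and three equatorial sites, which are chemically inequivalent.
Working through the distinct placements yields 3 geometric isomers: py both equatorial; py one axial, one equatorial; py both axial.
Each arrangement has an internal mirror plane or centre of symmetry, so none is chiral.

3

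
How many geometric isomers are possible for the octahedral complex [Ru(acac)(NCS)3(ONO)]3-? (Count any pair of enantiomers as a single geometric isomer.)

In an octahedral complex each vertex has one trans partner and four cis neighbours.
Each acac is bidentate and must span two cis positions.
Working through the distinct placements yields 2 geometric isomers: NCS mer; NCS fac.

2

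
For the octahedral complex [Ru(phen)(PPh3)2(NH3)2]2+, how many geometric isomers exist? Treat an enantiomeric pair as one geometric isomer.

3

The six octahedral sites form three mutually perpendicular trans pairs.
Each phen is bidentate and must span two cis positions.
There are 3 geometric isomers: PPh3 cis, NH3 trans; PPh3 cis, NH3 cis (chiral); PPh3 trans, NH3 cis.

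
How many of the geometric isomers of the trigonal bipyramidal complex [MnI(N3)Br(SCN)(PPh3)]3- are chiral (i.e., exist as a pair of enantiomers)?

In a trigonal bipyramid the two axial positions differ from the three equatorial ones.
Exhaustive case analysis gives 10 geometric isomers.
Of these, 10 lack any improper symmetry element and so occur as enantiomeric pairs, giving 10 + 10 = 20 stereoisomers in total.

10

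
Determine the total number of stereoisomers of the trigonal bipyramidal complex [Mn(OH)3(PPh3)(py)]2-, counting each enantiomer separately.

4

In a trigonal bipyramid the two axial positions differ from the three equatorial ones.
Working through the distinct placements yields 4 geometric isomers: PPh3 equatorial, py equatorial; PPh3 axial, py equatorial; PPh3 equatorial, py axial; PPh3 axial, py axial.
Each arrangement has an internal mirror plane or centre of symmetry, so none is chiral.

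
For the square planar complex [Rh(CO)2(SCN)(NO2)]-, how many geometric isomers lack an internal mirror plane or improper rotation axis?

0

A square has two trans pairs of vertices; adjacent vertices are cis.
Working through the distinct placements yields 2 geometric isomers: CO cis; CO trans.
Each arrangement has an internal mirror plane or centre of symmetry, so none is chiral.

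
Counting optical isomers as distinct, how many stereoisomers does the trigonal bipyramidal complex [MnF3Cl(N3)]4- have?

In a trigonal bipyramid the two axial positions differ from the three equatorial ones.
Working through the distinct placements yields 4 geometric isomers: Cl axial, N3 equatorial; Cl axial, N3 axial; Cl equatorial, N3 equatorial; Cl equatorial, N3 axial.
Each arrangement has an internal mirror plane or centre of symmetry, so none is chiral.

4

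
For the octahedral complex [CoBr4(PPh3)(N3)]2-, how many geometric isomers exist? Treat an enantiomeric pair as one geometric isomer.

2

In an octahedral complex each vertex has one trans partner and four cis neighbours.
Working through the distinct placements yields 2 geometric isomers: PPh3 and N3 mutually trans; PPh3 and N3 mutually cis.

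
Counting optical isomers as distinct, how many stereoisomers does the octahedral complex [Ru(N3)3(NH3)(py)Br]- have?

In an octahedral complex each vertex has one trans partner and four cis neighbours.
Working through the distinct placements yields 4 geometric isomers: N3 mer (3 arrangements); N3 fac (chiral).
One of these lacks any improper symmetry element and so occurs as an enantiomeric pair, giving 4 + 1 = 5 stereoisomers in total.

5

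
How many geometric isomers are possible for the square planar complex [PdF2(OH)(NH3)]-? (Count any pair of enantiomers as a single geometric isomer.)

2

A square has two trans pairs of vertices; adjacent vertices are cis.
Working through the distinct placements yields 2 geometric isomers: F cis; F trans.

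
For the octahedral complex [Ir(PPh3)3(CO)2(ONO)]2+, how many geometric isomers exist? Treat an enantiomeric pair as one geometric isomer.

3

There are 3 geometric isomers: PPh3 mer, CO trans; PPh3 mer, CO cis; PPh3 fac, CO cis.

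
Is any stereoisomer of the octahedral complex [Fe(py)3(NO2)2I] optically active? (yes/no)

no

In an octahedral complex each vertex has one trans partner and four cis neighbours.
The distinct arrangements are (3 in all): py mer, NO2 cis; py mer, NO2 trans; py fac, NO2 cis.
Each arrangement has an internal mirror plane or centre of symmetry, so none is chiral.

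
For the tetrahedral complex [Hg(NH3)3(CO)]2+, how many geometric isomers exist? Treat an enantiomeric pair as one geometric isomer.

All four vertices of a tetrahedron are equivalent and mutually adjacent, so cis/trans isomerism cannot arise.
Only one geometric arrangement is possible.

1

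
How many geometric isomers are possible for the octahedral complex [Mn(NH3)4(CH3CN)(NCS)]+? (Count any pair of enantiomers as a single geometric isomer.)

In an octahedral complex each vertex has one trans partner and four cis neighbours.
The distinct arrangements are (2 in all): CH3CN and NCS mutually trans; CH3CN and NCS mutually cis.

2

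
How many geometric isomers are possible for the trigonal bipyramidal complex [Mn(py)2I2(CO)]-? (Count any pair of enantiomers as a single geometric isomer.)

A trigonal bipyramid has two axial and three equatorial sites, which are chemically inequivalent.
Systematic enumeration (placing each ligand type in turn and discarding arrangements equivalent by rotation or reflection) gives 5 geometric isomers.

5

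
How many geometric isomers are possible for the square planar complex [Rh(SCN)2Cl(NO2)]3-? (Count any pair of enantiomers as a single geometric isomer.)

2

A square has two trans pairs of vertices; adjacent vertices are cis.
Systematic placement gives 2 geometric isomers: SCN cis; SCN trans.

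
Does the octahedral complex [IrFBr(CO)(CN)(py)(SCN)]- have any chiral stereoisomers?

yes

An octahedron has six vertices in three trans pairs; every non-trans pair is cis.
Exhaustive case analysis gives 15 geometric isomers.
Of these, 15 lack any improper symmetry element and so occur as enantiomeric pairs, giving 15 + 15 = 30 stereoisomers in total.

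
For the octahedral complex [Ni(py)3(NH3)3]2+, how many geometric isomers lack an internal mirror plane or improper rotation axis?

In an octahedral complex each vertex has one trans partner and four cis neighbours.
There are 2 geometric isomers: py mer; py fac.
Each arrangement has an internal mirror plane or centre of symmetry, so none is chiral.

0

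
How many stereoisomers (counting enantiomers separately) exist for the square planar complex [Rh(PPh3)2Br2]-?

2

In a square planar complex each vertex has one trans partner and two cis neighbours.
Working through the distinct placements yields 2 geometric isomers: PPh3 cis; PPh3 trans.
Each arrangement has an internal mirror plane or centre of symmetry, so none is chiral.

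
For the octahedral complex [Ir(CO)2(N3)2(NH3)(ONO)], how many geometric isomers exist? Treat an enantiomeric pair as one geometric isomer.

6

The six octahedral sites form three mutually perpendicular trans pairs.
Working through the distinct placements yields 6 geometric isomers: CO trans, N3 trans; CO trans, N3 cis; CO cis, N3 cis (3 arrangements, 2 chiral); CO cis, N3 trans.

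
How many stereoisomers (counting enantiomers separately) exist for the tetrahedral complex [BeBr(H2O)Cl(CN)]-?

2

All four vertices of a tetrahedron are equivalent and mutually adjacent, so cis/trans isomerism cannot arise.
Only one geometric arrangement is possible; it has no improper symmetry element, so it exists as a pair of enantiomers (2 stereoisomers).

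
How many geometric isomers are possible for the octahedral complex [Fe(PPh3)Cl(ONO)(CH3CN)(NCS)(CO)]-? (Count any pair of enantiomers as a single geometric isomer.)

15

Placing the ligands in turn and identifying arrangements related by rotation or reflection leaves 15 distinct geometric isomers.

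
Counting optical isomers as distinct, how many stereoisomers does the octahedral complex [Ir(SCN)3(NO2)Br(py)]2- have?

5

Working through the distinct placements yields 4 geometric isomers: SCN mer (3 arrangements); SCN fac (chiral).
One of these lacks any improper symmetry element and so occurs as an enantiomeric pair, giving 4 + 1 = 5 stereoisomers in total.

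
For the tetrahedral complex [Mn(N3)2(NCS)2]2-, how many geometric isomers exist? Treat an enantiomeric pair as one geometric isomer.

1

All four vertices of a tetrahedron are equivalent and mutually adjacent, so cis/trans isomerism cannot arise.
Only one geometric arrangement is possible.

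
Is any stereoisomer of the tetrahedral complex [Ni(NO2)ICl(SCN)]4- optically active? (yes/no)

All four vertices of a tetrahedron are equivalent and mutually adjacent, so cis/trans isomerism cannot arise.
Only one geometric arrangement is possible; it has no improper symmetry element, so it exists as a pair of enantiomers (2 stereoisomers).

yes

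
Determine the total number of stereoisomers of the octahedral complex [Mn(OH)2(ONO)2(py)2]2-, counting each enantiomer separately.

6

In an octahedral complex each vertex has one trans partner and four cis neighbours.
Working through the distinct placements yields 5 geometric isomers: OH trans, ONO trans, py trans; OH trans, ONO cis, py cis; OH cis, ONO cis, py trans; OH cis, ONO cis, py cis (chiral); OH cis, ONO trans, py cis.
One of these lacks any improper symmetry element and so occurs as an enantiomeric pair, giving 5 + 1 = 6 stereoisomers in total.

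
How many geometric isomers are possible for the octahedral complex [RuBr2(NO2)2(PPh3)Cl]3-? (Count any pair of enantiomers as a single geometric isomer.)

6

Working through the distinct placements yields 6 geometric isomers: Br trans, NO2 cis; Br trans, NO2 trans; Br cis, NO2 cis (3 arrangements, 2 chiral); Br cis, NO2 trans.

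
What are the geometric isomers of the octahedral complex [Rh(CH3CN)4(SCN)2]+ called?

cis and trans

In an octahedral complex each vertex has one trans partner and four cis neighbours.
Systematic placement gives 2 geometric isomers: SCN trans; SCN cis.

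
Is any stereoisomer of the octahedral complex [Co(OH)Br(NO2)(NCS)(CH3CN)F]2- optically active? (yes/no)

Systematic enumeration (placing each ligand type in turn and discarding arrangements equivalent by rotation or reflection) gives 15 geometric isomers.
Of these, 15 lack any improper symmetry element and so occur as enantiomeric pairs, giving 15 + 15 = 30 stereoisomers in total.

yes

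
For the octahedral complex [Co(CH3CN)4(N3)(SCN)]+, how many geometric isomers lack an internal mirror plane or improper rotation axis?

The distinct arrangements are (2 in all): N3 and SCN mutually trans; N3 and SCN mutually cis.
Each arrangement has an internal mirror plane or centre of symmetry, so none is chiral.

0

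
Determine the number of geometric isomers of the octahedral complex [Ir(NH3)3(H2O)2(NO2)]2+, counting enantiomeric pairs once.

The six octahedral sites form three mutually perpendicular trans pairs.
The distinct arrangements are (3 in all): NH3 mer, H2O trans; NH3 fac, H2O cis; NH3 mer, H2O cis.

3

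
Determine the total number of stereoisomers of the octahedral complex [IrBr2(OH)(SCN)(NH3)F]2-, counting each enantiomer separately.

In an octahedral complex each vertex has one trans partner and four cis neighbours.
Systematic enumeration (placing each ligand type in turn and discarding arrangements equivalent by rotation or reflection) gives 9 geometric isomers.
Of these, 6 lack any improper symmetry element and so occur as enantiomeric pairs, giving 9 + 6 = 15 stereoisomers in total.

15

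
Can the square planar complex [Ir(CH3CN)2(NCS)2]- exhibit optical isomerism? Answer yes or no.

In a square planar complex each vertex has one trans partner and two cis neighbours.
The distinct arrangements are (2 in all): CH3CN cis; CH3CN trans.
Each arrangement has an internal mirror plane or centre of symmetry, so none is chiral.

no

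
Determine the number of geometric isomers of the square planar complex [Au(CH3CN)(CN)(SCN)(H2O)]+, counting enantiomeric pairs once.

A square has two trans pairs of vertices; adjacent vertices are cis.
There are 3 geometric isomers: (CH3CN/H2O trans, CN/SCN trans); (CH3CN/SCN trans, CN/H2O trans); (CH3CN/CN trans, H2O/SCN trans).

3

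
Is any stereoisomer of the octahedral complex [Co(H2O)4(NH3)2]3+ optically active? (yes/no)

An octahedron has six vertices in three trans pairs; every non-trans pair is cis.
Systematic placement gives 2 geometric isomers: NH3 trans; NH3 cis.
Each arrangement has an internal mirror plane or centre of symmetry, so none is chiral.

no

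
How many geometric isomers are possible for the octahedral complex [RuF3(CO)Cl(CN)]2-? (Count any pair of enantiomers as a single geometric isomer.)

4

In an octahedral complex each vertex has one trans partner and four cis neighbours.
Systematic placement gives 4 geometric isomers: F mer (3 arrangements); F fac (chiral).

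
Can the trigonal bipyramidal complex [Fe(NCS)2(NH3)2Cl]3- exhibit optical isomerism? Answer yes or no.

yes

A trigonal bipyramid has two axial and three equatorial sites, which are chemically inequivalent.
Placing the ligands in turn and identifying arrangements related by rotation or reflection leaves 5 distinct geometric isomers.
One of these lacks any improper symmetry element and so occurs as an enantiomeric pair, giving 5 + 1 = 6 stereoisomers in total.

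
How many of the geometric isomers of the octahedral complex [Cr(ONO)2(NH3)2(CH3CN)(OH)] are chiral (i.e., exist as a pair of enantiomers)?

An octahedron has six vertices in three trans pairs; every non-trans pair is cis.
There are 6 geometric isomers: ONO trans, NH3 cis; ONO cis, NH3 cis (3 arrangements, 2 chiral); ONO trans, NH3 trans; ONO cis, NH3 trans.
Of these, 2 lack any improper symmetry element and so occur as enantiomeric pairs, giving 6 + 2 = 8 stereoisomers in total.

2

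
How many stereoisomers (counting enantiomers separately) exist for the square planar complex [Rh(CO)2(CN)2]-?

Systematic placement gives 2 geometric isomers: CO cis; CO trans.
Each arrangement has an internal mirror plane or centre of symmetry, so none is chiral.

2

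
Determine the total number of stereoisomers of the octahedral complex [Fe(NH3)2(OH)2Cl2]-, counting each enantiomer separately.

6

The six octahedral sites form three mutually perpendicular trans pairs.
There are 5 geometric isomers: NH3 trans, OH trans, Cl trans; NH3 cis, OH cis, Cl trans; NH3 cis, OH trans, Cl cis; NH3 cis, OH cis, Cl cis (chiral); NH3 trans, OH cis, Cl cis.
One of these lacks any improper symmetry element and so occurs as an enantiomeric pair, giving 5 + 1 = 6 stereoisomers in total.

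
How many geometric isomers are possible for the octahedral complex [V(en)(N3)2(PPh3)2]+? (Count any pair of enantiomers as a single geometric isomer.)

The six octahedral sites form three mutually perpendicular trans pairs.
Each en is bidentate and must span two cis positions.
Systematic placement gives 3 geometric isomers: N3 trans, PPh3 cis; N3 cis, PPh3 cis (chiral); N3 cis, PPh3 trans.

3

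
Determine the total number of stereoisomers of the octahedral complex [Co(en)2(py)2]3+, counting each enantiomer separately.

3

In an octahedral complex each vertex has one trans partner and four cis neighbours.
Each en is bidentate and must span two cis positions.
Systematic placement gives 2 geometric isomers: py trans; py cis (chiral).
One of these lacks any improper symmetry element and so occurs as an enantiomeric pair, giving 2 + 1 = 3 stereoisomers in total.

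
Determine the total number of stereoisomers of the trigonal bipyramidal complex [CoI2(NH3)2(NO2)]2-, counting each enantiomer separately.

A trigonal bipyramid has two axial and three equatorial sites, which are chemically inequivalent.
Systematic enumeration (placing each ligand type in turn and discarding arrangements equivalent by rotation or reflection) gives 5 geometric isomers.
One of these lacks any improper symmetry element and so occurs as an enantiomeric pair, giving 5 + 1 = 6 stereoisomers in total.

6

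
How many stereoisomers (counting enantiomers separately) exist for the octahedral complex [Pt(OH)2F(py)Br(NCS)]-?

15

The six octahedral sites form three mutually perpendicular trans pairs.
Placing the ligands in turn and identifying arrangements related by rotation or reflection leaves 9 distinct geometric isomers.
Of these, 6 lack any improper symmetry element and so occur as enantiomeric pairs, giving 9 + 6 = 15 stereoisomers in total.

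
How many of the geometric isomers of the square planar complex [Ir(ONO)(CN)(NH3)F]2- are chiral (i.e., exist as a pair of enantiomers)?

A square has two trans pairs of vertices; adjacent vertices are cis.
Working through the distinct placements yields 3 geometric isomers: (CN/NH3 trans, F/ONO trans); (CN/ONO trans, F/NH3 trans); (CN/F trans, NH3/ONO trans).
Each arrangement has an internal mirror plane or centre of symmetry, so none is chiral.

0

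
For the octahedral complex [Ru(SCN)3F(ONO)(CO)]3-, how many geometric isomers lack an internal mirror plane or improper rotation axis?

1

The six octahedral sites form three mutually perpendicular trans pairs.
Working through the distinct placements yields 4 geometric isomers: SCN mer (3 arrangements); SCN fac (chiral).
One of these lacks any improper symmetry element and so occurs as an enantiomeric pair, giving 4 + 1 = 5 stereoisomers in total.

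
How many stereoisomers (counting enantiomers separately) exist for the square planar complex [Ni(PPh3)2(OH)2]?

A square has two trans pairs of vertices; adjacent vertices are cis.
The distinct arrangements are (2 in all): PPh3 cis; PPh3 trans.
Each arrangement has an internal mirror plane or centre of symmetry, so none is chiral.

2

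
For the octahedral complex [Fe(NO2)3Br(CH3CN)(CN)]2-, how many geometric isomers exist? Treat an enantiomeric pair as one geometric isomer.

4

The distinct arrangements are (4 in all): NO2 mer (3 arrangements); NO2 fac (chiral).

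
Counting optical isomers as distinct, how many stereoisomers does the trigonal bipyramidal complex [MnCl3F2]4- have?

3

A trigonal bipyramid has two axial and three equatorial sites, which are chemically inequivalent.
The distinct arrangements are (3 in all): F both equatorial; F one axial, one equatorial; F both axial.
Each arrangement has an internal mirror plane or centre of symmetry, so none is chiral.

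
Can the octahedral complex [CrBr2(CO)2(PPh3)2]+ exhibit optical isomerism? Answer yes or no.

The six octahedral sites form three mutually perpendicular trans pairs.
Working through the distinct placements yields 5 geometric isomers: Br trans, CO trans, PPh3 trans; Br trans, CO cis, PPh3 cis; Br cis, CO cis, PPh3 trans; Br cis, CO cis, PPh3 cis (chiral); Br cis, CO trans, PPh3 cis.
One of these lacks any improper symmetry element and so occurs as an enantiomeric pair, giving 5 + 1 = 6 stereoisomers in total.

yes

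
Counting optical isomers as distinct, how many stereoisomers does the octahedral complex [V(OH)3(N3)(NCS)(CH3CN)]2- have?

An octahedron has six vertices in three trans pairs; every non-trans pair is cis.
Systematic placement gives 4 geometric isomers: OH mer (3 arrangements); OH fac (chiral).
One of these lacks any improper symmetry element and so occurs as an enantiomeric pair, giving 4 + 1 = 5 stereoisomers in total.

5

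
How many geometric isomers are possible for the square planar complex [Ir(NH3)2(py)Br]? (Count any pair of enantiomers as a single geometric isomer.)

A square has two trans pairs of vertices; adjacent vertices are cis.
There are 2 geometric isomers: NH3 cis; NH3 trans.

2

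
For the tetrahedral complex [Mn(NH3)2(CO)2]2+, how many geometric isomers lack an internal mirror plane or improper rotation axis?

In a tetrahedral complex all four positions are equivalent and every pair of ligands is adjacent — there is no cis/trans distinction.
Only one geometric arrangement is possible.

0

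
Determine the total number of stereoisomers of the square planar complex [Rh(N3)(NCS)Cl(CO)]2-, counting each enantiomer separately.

3

In a square planar complex each vertex has one trans partner and two cis neighbours.
Systematic placement gives 3 geometric isomers: (CO/N3 trans, Cl/NCS trans); (CO/NCS trans, Cl/N3 trans); (CO/Cl trans, N3/NCS trans).
Each arrangement has an internal mirror plane or centre of symmetry, so none is chiral.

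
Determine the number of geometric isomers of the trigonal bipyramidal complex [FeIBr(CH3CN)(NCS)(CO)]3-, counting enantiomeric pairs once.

In a trigonal bipyramid the two axial positions differ from the three equatorial ones.
Placing the ligands in turn and identifying arrangements related by rotation or reflection leaves 10 distinct geometric isomers.

10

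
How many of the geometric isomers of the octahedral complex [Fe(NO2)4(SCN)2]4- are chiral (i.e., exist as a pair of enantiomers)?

In an octahedral complex each vertex has one trans partner and four cis neighbours.
Systematic placement gives 2 geometric isomers: SCN trans; SCN cis.
Each arrangement has an internal mirror plane or centre of symmetry, so none is chiral.

0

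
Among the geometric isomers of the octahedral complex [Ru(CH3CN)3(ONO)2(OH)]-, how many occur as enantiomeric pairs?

0

The six octahedral sites form three mutually perpendicular trans pairs.
The distinct arrangements are (3 in all): CH3CN mer, ONO trans; CH3CN mer, ONO cis; CH3CN fac, ONO cis.
Each arrangement has an internal mirror plane or centre of symmetry, so none is chiral.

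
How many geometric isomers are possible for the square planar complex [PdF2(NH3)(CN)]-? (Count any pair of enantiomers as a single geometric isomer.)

In a square planar complex each vertex has one trans partner and two cis neighbours.
The distinct arrangements are (2 in all): F cis; F trans.

2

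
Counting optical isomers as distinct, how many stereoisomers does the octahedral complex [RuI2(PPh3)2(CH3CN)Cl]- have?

An octahedron has six vertices in three trans pairs; every non-trans pair is cis.
Working through the distinct placements yields 6 geometric isomers: I trans, PPh3 trans; I cis, PPh3 cis (3 arrangements, 2 chiral); I cis, PPh3 trans; I trans, PPh3 cis.
Of these, 2 lack any improper symmetry element and so occur as enantiomeric pairs, giving 6 + 2 = 8 stereoisomers in total.

8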